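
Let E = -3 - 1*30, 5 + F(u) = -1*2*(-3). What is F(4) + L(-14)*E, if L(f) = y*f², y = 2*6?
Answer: -77615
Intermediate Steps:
y = 12
F(u) = 1 (F(u) = -5 - 1*2*(-3) = -5 - 2*(-3) = -5 + 6 = 1)
E = -33 (E = -3 - 30 = -33)
L(f) = 12*f²
F(4) + L(-14)*E = 1 + (12*(-14)²)*(-33) = 1 + (12*196)*(-33) = 1 + 2352*(-33) = 1 - 77616 = -77615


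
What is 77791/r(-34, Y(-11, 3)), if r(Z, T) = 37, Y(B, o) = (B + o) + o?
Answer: 77791/37 ≈ 2102.5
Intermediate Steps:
Y(B, o) = B + 2*o
77791/r(-34, Y(-11, 3)) = 77791/37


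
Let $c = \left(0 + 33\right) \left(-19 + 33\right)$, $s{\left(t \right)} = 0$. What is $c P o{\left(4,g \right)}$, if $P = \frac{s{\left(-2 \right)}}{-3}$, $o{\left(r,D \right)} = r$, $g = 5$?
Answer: $0$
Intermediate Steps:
$P = 0$ ($P = \frac{0}{-3} = 0 \left(- \frac{1}{3}\right) = 0$)
$c = 462$ ($c = 33 \cdot 14 = 462$)
$c P o{\left(4,g \right)} = 462 \cdot 0 \cdot 4 = 0 \cdot 4 = 0$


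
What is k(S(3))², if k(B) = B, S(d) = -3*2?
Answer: 36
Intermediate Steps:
S(d) = -6
k(S(3))² = (-6)² = 36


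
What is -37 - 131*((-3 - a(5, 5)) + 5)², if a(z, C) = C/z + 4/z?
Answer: -1056/25 ≈ -42.240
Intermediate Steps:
a(z, C) = 4/z + C/z
-37 - 131*((-3 - a(5, 5)) + 5)² = -37 - 131*((-3 - (4 + 5)/5) + 5)² = -37 - 131*((-3 - 9/5) + 5)² = -37 - 131*(-24/5 + 5)² = -37 - 131*(⅕)² = -37 - 131*1/25 = -37 - 131/25 = -1056/25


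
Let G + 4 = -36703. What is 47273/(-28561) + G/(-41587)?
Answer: -70581048/91366639 ≈ -0.77250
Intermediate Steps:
G = -36707 (G = -4 - 36703 = -36707)
47273/(-28561) + G/(-41587) = 47273/(-28561) - 36707/(-41587) = 47273*(-1/28561) - 36707*(-1/41587) = -47273/28561 + 36707/41587 = -70581048/91366639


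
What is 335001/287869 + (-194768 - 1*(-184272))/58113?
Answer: 16446440089/16728931197 ≈ 0.98311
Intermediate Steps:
335001/287869 + (-194768 - 1*(-184272))/58113 = 335001*(1/287869) + (-194768 + 184272)*(1/58113) = 335001/287869 - 10496*1/58113 = 335001/287869 - 10496/58113 = 16446440089/16728931197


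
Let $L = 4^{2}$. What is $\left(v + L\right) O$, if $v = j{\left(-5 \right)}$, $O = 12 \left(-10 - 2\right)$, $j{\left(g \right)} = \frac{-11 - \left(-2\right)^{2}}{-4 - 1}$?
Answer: $-2736$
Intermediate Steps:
$L = 16$
$j{\left(g \right)} = 3$ ($j{\left(g \right)} = \frac{-11 - 4}{-5} = \left(-11 - 4\right) \left(- \frac{1}{5}\right) = \left(-15\right) \left(- \frac{1}{5}\right) = 3$)
$O = -144$ ($O = 12 \left(-12\right) = -144$)
$v = 3$
$\left(v + L\right) O = \left(3 + 16\right) \left(-144\right) = 19 \left(-144\right) = -2736$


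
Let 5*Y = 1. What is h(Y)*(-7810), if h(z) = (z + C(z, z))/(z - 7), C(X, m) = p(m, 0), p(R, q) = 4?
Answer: 82005/17 ≈ 4823.8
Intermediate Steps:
Y = ⅕ (Y = (⅕)*1 = ⅕ ≈ 0.20000)
C(X, m) = 4
h(z) = (4 + z)/(-7 + z) (h(z) = (z + 4)/(z - 7) = (4 + z)/(-7 + z))
h(Y)*(-7810) = ((4 + ⅕)/(-7 + ⅕))*(-7810) = ((21/5)/(-34/5))*(-7810) = -5/34*21/5*(-7810) = -21/34*(-7810) = 82005/17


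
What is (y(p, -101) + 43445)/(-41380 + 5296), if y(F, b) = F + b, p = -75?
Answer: -14423/12028 ≈ -1.1991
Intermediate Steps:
(y(p, -101) + 43445)/(-41380 + 5296) = ((-75 - 101) + 43445)/(-41380 + 5296) = (-176 + 43445)/(-36084) = 43269*(-1/36084) = -14423/12028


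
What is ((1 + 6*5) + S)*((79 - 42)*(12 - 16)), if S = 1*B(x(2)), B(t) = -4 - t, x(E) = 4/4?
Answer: -3848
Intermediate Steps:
x(E) = 1 (x(E) = 4*(¼) = 1)
S = -5 (S = 1*(-4 - 1*1) = 1*(-4 - 1) = 1*(-5) = -5)
((1 + 6*5) + S)*((79 - 42)*(12 - 16)) = ((1 + 6*5) - 5)*((79 - 42)*(12 - 16)) = ((1 + 30) - 5)*(37*(-4)) = (31 - 5)*(-148) = 26*(-148) = -3848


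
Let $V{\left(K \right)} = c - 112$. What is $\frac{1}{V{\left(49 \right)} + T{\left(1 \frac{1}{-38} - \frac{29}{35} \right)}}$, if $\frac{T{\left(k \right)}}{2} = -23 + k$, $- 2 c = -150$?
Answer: $- \frac{665}{56332} \approx -0.011805$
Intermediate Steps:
$c = 75$ ($c = \left(- \frac{1}{2}\right) \left(-150\right) = 75$)
$V{\left(K \right)} = -37$ ($V{\left(K \right)} = 75 - 112 = -37$)
$T{\left(k \right)} = -46 + 2 k$ ($T{\left(k \right)} = 2 \left(-23 + k\right) = -46 + 2 k$)
$\frac{1}{V{\left(49 \right)} + T{\left(1 \frac{1}{-38} - \frac{29}{35} \right)}} = \frac{1}{-37 - \left(46 - 2 \left(1 \frac{1}{-38} - \frac{29}{35}\right)\right)} = \frac{1}{-37 - \left(46 - 2 \left(1 \left(- \frac{1}{38}\right) - \frac{29}{35}\right)\right)} = \frac{1}{-37 - \left(46 - 2 \left(- \frac{1}{38} - \frac{29}{35}\right)\right)} = \frac{1}{-37 + \left(-46 + 2 \left(- \frac{1137}{1330}\right)\right)} = \frac{1}{-37 - \frac{31727}{665}} = \frac{1}{- \frac{56332}{665}} = - \frac{665}{56332}$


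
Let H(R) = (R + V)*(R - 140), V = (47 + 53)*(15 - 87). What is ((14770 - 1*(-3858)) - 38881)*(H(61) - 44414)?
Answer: -10522790451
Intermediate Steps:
V = -7200 (V = 100*(-72) = -7200)
H(R) = (-7200 + R)*(-140 + R) (H(R) = (R - 7200)*(R - 140) = (-7200 + R)*(-140 + R))
((14770 - 1*(-3858)) - 38881)*(H(61) - 44414) = ((14770 - 1*(-3858)) - 38881)*((1008000 + 61² - 7340*61) - 44414) = ((14770 + 3858) - 38881)*((1008000 + 3721 - 447740) - 44414) = (18628 - 38881)*(563981 - 44414) = -20253*519567 = -10522790451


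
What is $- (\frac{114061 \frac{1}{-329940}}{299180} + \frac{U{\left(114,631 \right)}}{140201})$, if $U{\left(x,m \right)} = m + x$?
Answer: $- \frac{1564341238037}{294456252963600} \approx -0.0053126$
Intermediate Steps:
$- (\frac{114061 \frac{1}{-329940}}{299180} + \frac{U{\left(114,631 \right)}}{140201}) = - (\frac{114061 \frac{1}{-329940}}{299180} + \frac{631 + 114}{140201}) = - (114061 \left(- \frac{1}{329940}\right) \frac{1}{299180} + 745 \cdot \frac{1}{140201}) = - (\left(- \frac{114061}{329940}\right) \frac{1}{299180} + \frac{745}{140201}) = - (- \frac{114061}{98711449200} + \frac{745}{140201}) = \left(-1\right) \frac{1564341238037}{294456252963600} = - \frac{1564341238037}{294456252963600}$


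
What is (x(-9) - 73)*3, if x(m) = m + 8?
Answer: -222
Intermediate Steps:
x(m) = 8 + m
(x(-9) - 73)*3 = ((8 - 9) - 73)*3 = (-1 - 73)*3 = -74*3 = -222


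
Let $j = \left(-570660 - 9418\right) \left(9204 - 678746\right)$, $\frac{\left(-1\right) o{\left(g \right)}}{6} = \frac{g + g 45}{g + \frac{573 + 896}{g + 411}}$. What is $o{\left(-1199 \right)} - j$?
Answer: $- \frac{122507615205348556}{315427} \approx -3.8839 \cdot 10^{11}$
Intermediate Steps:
$o{\left(g \right)} = - \frac{276 g}{g + \frac{1469}{411 + g}}$ ($o{\left(g \right)} = - 6 \frac{g + g 45}{g + \frac{573 + 896}{g + 411}} = - 6 \frac{g + 45 g}{g + \frac{1469}{411 + g}} = - 6 \frac{46 g}{g + \frac{1469}{411 + g}} = - \frac{276 g}{g + \frac{1469}{411 + g}}$)
$j = 388386584276$ ($j = \left(-580078\right) \left(-669542\right) = 388386584276$)
$o{\left(-1199 \right)} - j = \left(-276\right) \left(-1199\right) \frac{1}{1469 + \left(-1199\right)^{2} + 411 \left(-1199\right)} \left(411 - 1199\right) - 388386584276 = \left(-276\right) \left(-1199\right) \frac{1}{1469 + 1437601 - 492789} \left(-788\right) - 388386584276 = \left(-276\right) \left(-1199\right) \frac{1}{946281} \left(-788\right) - 388386584276 = - \frac{86922704}{315427} - 388386584276 = - \frac{122507615205348556}{315427}$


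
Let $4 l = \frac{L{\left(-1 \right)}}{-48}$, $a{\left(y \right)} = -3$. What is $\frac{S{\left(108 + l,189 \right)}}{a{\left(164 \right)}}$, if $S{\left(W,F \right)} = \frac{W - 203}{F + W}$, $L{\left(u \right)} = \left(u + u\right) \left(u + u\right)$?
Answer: $\frac{4561}{42765} \approx 0.10665$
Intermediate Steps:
$L{\left(u \right)} = 4 u^{2}$ ($L{\left(u \right)} = 2 u 2 u = 4 u^{2}$)
$l = - \frac{1}{48}$ ($l = \frac{4 \left(-1\right)^{2} \frac{1}{-48}}{4} = \frac{4 \cdot 1 \left(- \frac{1}{48}\right)}{4} = \frac{4 \left(- \frac{1}{48}\right)}{4} = \frac{1}{4} \left(- \frac{1}{12}\right) = - \frac{1}{48} \approx -0.020833$)
$S{\left(W,F \right)} = \frac{-203 + W}{F + W}$
$\frac{S{\left(108 + l,189 \right)}}{a{\left(164 \right)}} = \frac{\frac{1}{189 + \left(108 - \frac{1}{48}\right)} \left(-203 + \left(108 - \frac{1}{48}\right)\right)}{-3} = \frac{-203 + \frac{5183}{48}}{189 + \frac{5183}{48}} \left(- \frac{1}{3}\right) = \frac{1}{\frac{14255}{48}} \left(- \frac{4561}{48}\right) \left(- \frac{1}{3}\right) = \frac{48}{14255} \left(- \frac{4561}{48}\right) \left(- \frac{1}{3}\right) = \left(- \frac{4561}{14255}\right) \left(- \frac{1}{3}\right) = \frac{4561}{42765}$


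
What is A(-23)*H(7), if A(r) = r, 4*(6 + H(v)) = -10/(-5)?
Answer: 253/2 ≈ 126.50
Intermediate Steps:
H(v) = -11/2 (H(v) = -6 + (-10/(-5))/4 = -6 + (-10*(-1/5))/4 = -6 + (1/4)*2 = -6 + 1/2 = -11/2)
A(-23)*H(7) = -23*(-11/2) = 253/2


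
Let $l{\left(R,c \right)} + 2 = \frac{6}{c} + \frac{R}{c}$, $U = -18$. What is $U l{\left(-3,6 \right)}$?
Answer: $27$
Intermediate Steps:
$l{\left(R,c \right)} = -2 + \frac{6}{c} + \frac{R}{c}$ ($l{\left(R,c \right)} = -2 + \left(\frac{6}{c} + \frac{R}{c}\right) = -2 + \frac{6}{c} + \frac{R}{c}$)
$U l{\left(-3,6 \right)} = - 18 \frac{6 - 3 - 12}{6} = - 18 \cdot \frac{1}{6} \left(-9\right) = \left(-18\right) \left(- \frac{3}{2}\right) = 27$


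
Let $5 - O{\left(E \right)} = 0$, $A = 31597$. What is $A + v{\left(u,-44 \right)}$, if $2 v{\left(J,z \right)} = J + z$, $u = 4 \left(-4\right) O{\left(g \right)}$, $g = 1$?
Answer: $31535$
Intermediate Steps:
$O{\left(E \right)} = 5$ ($O{\left(E \right)} = 5 - 0 = 5 + 0 = 5$)
$u = -80$ ($u = 4 \left(-4\right) 5 = \left(-16\right) 5 = -80$)
$v{\left(J,z \right)} = \frac{J}{2} + \frac{z}{2}$ ($v{\left(J,z \right)} = \frac{J + z}{2} = \frac{J}{2} + \frac{z}{2}$)
$A + v{\left(u,-44 \right)} = 31597 + \left(\frac{1}{2} \left(-80\right) + \frac{1}{2} \left(-44\right)\right) = 31597 - 62 = 31535$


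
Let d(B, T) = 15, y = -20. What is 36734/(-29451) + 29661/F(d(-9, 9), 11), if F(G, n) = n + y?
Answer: -97097413/29451 ≈ -3296.9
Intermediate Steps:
F(G, n) = -20 + n (F(G, n) = n - 20 = -20 + n)
36734/(-29451) + 29661/F(d(-9, 9), 11) = 36734/(-29451) + 29661/(-20 + 11) = 36734*(-1/29451) + 29661/(-9) = -36734/29451 + 29661*(-⅑) = -36734/29451 - 9887/3 = -97097413/29451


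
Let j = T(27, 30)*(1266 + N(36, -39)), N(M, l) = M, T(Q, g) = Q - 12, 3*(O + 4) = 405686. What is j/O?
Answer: 29295/202837 ≈ 0.14443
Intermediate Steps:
O = 405674/3 (O = -4 + (⅓)*405686 = -4 + 405686/3 = 405674/3 ≈ 1.3522e+5)
T(Q, g) = -12 + Q
j = 19530 (j = (-12 + 27)*(1266 + 36) = 15*1302 = 19530)
j/O = 19530/(405674/3) = 19530*(3/405674) = 29295/202837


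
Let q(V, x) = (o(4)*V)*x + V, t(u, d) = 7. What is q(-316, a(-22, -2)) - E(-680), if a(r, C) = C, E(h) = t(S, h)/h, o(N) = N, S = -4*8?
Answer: 1504167/680 ≈ 2212.0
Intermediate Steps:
S = -32
E(h) = 7/h
q(V, x) = V + 4*V*x (q(V, x) = (4*V)*x + V = 4*V*x + V = V + 4*V*x)
q(-316, a(-22, -2)) - E(-680) = -316*(1 + 4*(-2)) - 7/(-680) = -316*(1 - 8) - 7*(-1)/680 = -316*(-7) - 1*(-7/680) = 2212 + 7/680 = 1504167/680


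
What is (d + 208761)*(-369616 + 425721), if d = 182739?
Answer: 21965107500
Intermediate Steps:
(d + 208761)*(-369616 + 425721) = (182739 + 208761)*(-369616 + 425721) = 391500*56105 = 21965107500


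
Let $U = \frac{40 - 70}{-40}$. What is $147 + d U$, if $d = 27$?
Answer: $\frac{669}{4} \approx 167.25$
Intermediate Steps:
$U = \frac{3}{4}$ ($U = \left(-30\right) \left(- \frac{1}{40}\right) = \frac{3}{4} \approx 0.75$)
$147 + d U = 147 + 27 \cdot \frac{3}{4} = 147 + \frac{81}{4} = \frac{669}{4}$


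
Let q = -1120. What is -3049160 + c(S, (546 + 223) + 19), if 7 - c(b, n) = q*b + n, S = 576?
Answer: -2404821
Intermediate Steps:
c(b, n) = 7 - n + 1120*b (c(b, n) = 7 - (-1120*b + n) = 7 - (n - 1120*b) = 7 + (-n + 1120*b) = 7 - n + 1120*b)
-3049160 + c(S, (546 + 223) + 19) = -3049160 + (7 - ((546 + 223) + 19) + 1120*576) = -3049160 + (7 - (769 + 19) + 645120) = -3049160 + (7 - 1*788 + 645120) = -3049160 + (7 - 788 + 645120) = -3049160 + 644339 = -2404821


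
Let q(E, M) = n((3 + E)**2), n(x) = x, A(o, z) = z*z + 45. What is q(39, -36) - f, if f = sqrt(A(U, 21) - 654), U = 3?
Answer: 1764 - 2*I*sqrt(42) ≈ 1764.0 - 12.961*I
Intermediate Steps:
A(o, z) = 45 + z**2 (A(o, z) = z**2 + 45 = 45 + z**2)
q(E, M) = (3 + E)**2
f = 2*I*sqrt(42) (f = sqrt((45 + 21**2) - 654) = sqrt((45 + 441) - 654) = sqrt(486 - 654) = sqrt(-168) = 2*I*sqrt(42) ≈ 12.961*I)
q(39, -36) - f = (3 + 39)**2 - 2*I*sqrt(42) = 42**2 - 2*I*sqrt(42) = 1764 - 2*I*sqrt(42)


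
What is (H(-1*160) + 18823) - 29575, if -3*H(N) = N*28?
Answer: -27776/3 ≈ -9258.7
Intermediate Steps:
H(N) = -28*N/3 (H(N) = -N*28/3 = -28*N/3)
(H(-1*160) + 18823) - 29575 = (-(-28)*160/3 + 18823) - 29575 = (-28/3*(-160) + 18823) - 29575 = (4480/3 + 18823) - 29575 = 60949/3 - 29575 = -27776/3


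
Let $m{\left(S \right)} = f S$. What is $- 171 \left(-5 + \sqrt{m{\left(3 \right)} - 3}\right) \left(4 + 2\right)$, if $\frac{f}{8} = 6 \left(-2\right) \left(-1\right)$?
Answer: $5130 - 1026 \sqrt{285} \approx -12191.0$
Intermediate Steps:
$f = 96$ ($f = 8 \cdot 6 \left(-2\right) \left(-1\right) = 8 \left(\left(-12\right) \left(-1\right)\right) = 8 \cdot 12 = 96$)
$m{\left(S \right)} = 96 S$
$- 171 \left(-5 + \sqrt{m{\left(3 \right)} - 3}\right) \left(4 + 2\right) = - 171 \left(-5 + \sqrt{96 \cdot 3 - 3}\right) \left(4 + 2\right) = - 171 \left(-5 + \sqrt{288 - 3}\right) 6 = - 171 \left(-5 + \sqrt{285}\right) 6 = - 171 \left(-30 + 6 \sqrt{285}\right) = 5130 - 1026 \sqrt{285}$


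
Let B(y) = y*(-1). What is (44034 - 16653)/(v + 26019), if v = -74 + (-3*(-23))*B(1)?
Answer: 27381/25876 ≈ 1.0582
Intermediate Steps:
B(y) = -y
v = -143 (v = -74 + (-3*(-23))*(-1*1) = -74 + 69*(-1) = -74 - 69 = -143)
(44034 - 16653)/(v + 26019) = (44034 - 16653)/(-143 + 26019) = 27381/25876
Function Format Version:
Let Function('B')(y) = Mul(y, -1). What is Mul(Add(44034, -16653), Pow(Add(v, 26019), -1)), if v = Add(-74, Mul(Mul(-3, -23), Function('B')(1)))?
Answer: Rational(27381, 25876) ≈ 1.0582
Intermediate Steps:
Function('B')(y) = Mul(-1, y)
v = -143 (v = Add(-74, Mul(Mul(-3, -23), Mul(-1, 1))) = Add(-74, Mul(69, -1)) = Add(-74, -69) = -143)
Mul(Add(44034, -16653), Pow(Add(v, 26019), -1)) = Mul(Add(44034, -16653), Pow(Add(-143, 26019), -1)) = Mul(27381, Pow(25876, -1)) = Mul(27381, Rational(1, 25876)) = Rational(27381, 25876)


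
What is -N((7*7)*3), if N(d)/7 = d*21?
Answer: -21609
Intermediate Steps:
N(d) = 147*d (N(d) = 7*(d*21) = 7*(21*d) = 147*d)
-N((7*7)*3) = -147*(7*7)*3 = -147*49*3 = -147*147 = -1*21609 = -21609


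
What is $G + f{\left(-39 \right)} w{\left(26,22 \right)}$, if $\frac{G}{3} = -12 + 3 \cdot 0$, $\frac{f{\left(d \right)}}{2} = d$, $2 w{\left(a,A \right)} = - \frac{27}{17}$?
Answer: $\frac{441}{17} \approx 25.941$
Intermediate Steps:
$w{\left(a,A \right)} = - \frac{27}{34}$ ($w{\left(a,A \right)} = \frac{\left(-27\right) \frac{1}{17}}{2} = \frac{1}{2} \left(- \frac{27}{17}\right) = - \frac{27}{34}$)
$f{\left(d \right)} = 2 d$
$G = -36$ ($G = 3 \left(-12 + 3 \cdot 0\right) = 3 \left(-12 + 0\right) = 3 \left(-12\right) = -36$)
$G + f{\left(-39 \right)} w{\left(26,22 \right)} = -36 + 2 \left(-39\right) \left(- \frac{27}{34}\right) = -36 - - \frac{1053}{17} = -36 + \frac{1053}{17} = \frac{441}{17}$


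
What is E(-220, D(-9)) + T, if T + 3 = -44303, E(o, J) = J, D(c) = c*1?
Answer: -44315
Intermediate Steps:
D(c) = c
T = -44306 (T = -3 - 44303 = -44306)
E(-220, D(-9)) + T = -9 - 44306 = -44315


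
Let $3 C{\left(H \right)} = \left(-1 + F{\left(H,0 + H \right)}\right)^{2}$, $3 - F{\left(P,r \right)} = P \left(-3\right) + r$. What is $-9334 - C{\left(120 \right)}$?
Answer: $- \frac{86566}{3} \approx -28855.0$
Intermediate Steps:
$F{\left(P,r \right)} = 3 - r + 3 P$ ($F{\left(P,r \right)} = 3 - \left(P \left(-3\right) + r\right) = 3 - \left(- 3 P + r\right) = 3 - \left(r - 3 P\right) = 3 + \left(- r + 3 P\right) = 3 - r + 3 P$)
$C{\left(H \right)} = \frac{\left(2 + 2 H\right)^{2}}{3}$ ($C{\left(H \right)} = \frac{\left(-1 + \left(3 - \left(0 + H\right) + 3 H\right)\right)^{2}}{3} = \frac{\left(-1 + \left(3 - H + 3 H\right)\right)^{2}}{3} = \frac{\left(-1 + \left(3 + 2 H\right)\right)^{2}}{3} = \frac{\left(2 + 2 H\right)^{2}}{3}$)
$-9334 - C{\left(120 \right)} = -9334 - \frac{4 \left(1 + 120\right)^{2}}{3} = -9334 - \frac{4 \cdot 121^{2}}{3} = -9334 - \frac{4}{3} \cdot 14641 = -9334 - \frac{58564}{3} = - \frac{86566}{3}$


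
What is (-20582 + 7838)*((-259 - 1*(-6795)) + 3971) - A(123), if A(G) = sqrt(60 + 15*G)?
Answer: -133901208 - sqrt(1905) ≈ -1.3390e+8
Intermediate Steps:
(-20582 + 7838)*((-259 - 1*(-6795)) + 3971) - A(123) = (-20582 + 7838)*((-259 - 1*(-6795)) + 3971) - sqrt(60 + 15*123) = -12744*((-259 + 6795) + 3971) - sqrt(60 + 1845) = -12744*(6536 + 3971) - sqrt(1905) = -12744*10507 - sqrt(1905) = -133901208 - sqrt(1905)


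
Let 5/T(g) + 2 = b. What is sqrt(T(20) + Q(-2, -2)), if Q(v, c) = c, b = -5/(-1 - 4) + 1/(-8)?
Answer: I*sqrt(58)/3 ≈ 2.5386*I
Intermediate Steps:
b = 7/8 (b = -5/(-5) + 1*(-1/8) = -5*(-1/5) - 1/8 = 1 - 1/8 = 7/8 ≈ 0.87500)
T(g) = -40/9 (T(g) = 5/(-2 + 7/8) = 5/(-9/8) = 5*(-8/9) = -40/9)
sqrt(T(20) + Q(-2, -2)) = sqrt(-40/9 - 2) = sqrt(-58/9) = I*sqrt(58)/3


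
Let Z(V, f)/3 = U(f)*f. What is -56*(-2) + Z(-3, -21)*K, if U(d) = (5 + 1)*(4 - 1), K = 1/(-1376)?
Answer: 77623/688 ≈ 112.82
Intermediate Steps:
K = -1/1376 ≈ -0.00072674
U(d) = 18 (U(d) = 6*3 = 18)
Z(V, f) = 54*f (Z(V, f) = 3*(18*f) = 54*f)
-56*(-2) + Z(-3, -21)*K = -56*(-2) + (54*(-21))*(-1/1376) = 112 - 1134*(-1/1376) = 112 + 567/688 = 77623/688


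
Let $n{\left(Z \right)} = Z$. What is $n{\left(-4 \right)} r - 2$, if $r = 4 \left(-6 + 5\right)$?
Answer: $14$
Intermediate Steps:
$r = -4$ ($r = 4 \left(-1\right) = -4$)
$n{\left(-4 \right)} r - 2 = \left(-4\right) \left(-4\right) - 2 = 16 - 2 = 14$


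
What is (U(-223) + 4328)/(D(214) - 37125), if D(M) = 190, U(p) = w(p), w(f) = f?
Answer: -821/7387 ≈ -0.11114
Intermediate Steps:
U(p) = p
(U(-223) + 4328)/(D(214) - 37125) = (-223 + 4328)/(190 - 37125) = 4105/(-36935) = 4105*(-1/36935) = -821/7387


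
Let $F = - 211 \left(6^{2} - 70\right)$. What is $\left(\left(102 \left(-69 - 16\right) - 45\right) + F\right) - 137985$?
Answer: $-139526$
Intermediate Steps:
$F = 7174$ ($F = - 211 \left(36 - 70\right) = \left(-211\right) \left(-34\right) = 7174$)
$\left(\left(102 \left(-69 - 16\right) - 45\right) + F\right) - 137985 = \left(\left(102 \left(-69 - 16\right) - 45\right) + 7174\right) - 137985 = \left(\left(102 \left(-85\right) - 45\right) + 7174\right) - 137985 = \left(\left(-8670 - 45\right) + 7174\right) - 137985 = \left(-8715 + 7174\right) - 137985 = -1541 - 137985 = -139526$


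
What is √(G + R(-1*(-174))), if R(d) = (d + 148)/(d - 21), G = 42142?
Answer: 4*√6851051/51 ≈ 205.29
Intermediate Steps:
R(d) = (148 + d)/(-21 + d)
√(G + R(-1*(-174))) = √(42142 + (148 - 1*(-174))/(-21 - 1*(-174))) = √(42142 + (148 + 174)/(-21 + 174)) = √(42142 + 322/153) = √(6448048/153) = 4*√6851051/51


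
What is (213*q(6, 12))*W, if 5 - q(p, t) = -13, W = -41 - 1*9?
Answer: -191700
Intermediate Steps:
W = -50 (W = -41 - 9 = -50)
q(p, t) = 18 (q(p, t) = 5 - 1*(-13) = 5 + 13 = 18)
(213*q(6, 12))*W = (213*18)*(-50) = 3834*(-50) = -191700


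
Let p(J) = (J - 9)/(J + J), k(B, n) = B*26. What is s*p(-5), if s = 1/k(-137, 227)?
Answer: -7/17810 ≈ -0.00039304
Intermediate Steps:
k(B, n) = 26*B
s = -1/3562 (s = 1/(26*(-137)) = 1/(-3562) = -1/3562 ≈ -0.00028074)
p(J) = (-9 + J)/(2*J) (p(J) = (-9 + J)/((2*J)) = (-9 + J)*(1/(2*J)) = (-9 + J)/(2*J))
s*p(-5) = -(-9 - 5)/(7124*(-5)) = -(-1)*(-14)/(7124*5) = -1/3562*7/5 = -7/17810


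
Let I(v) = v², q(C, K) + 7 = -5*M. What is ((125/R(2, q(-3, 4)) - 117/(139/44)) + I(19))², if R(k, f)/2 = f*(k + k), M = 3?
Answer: 62537745102561/598487296 ≈ 1.0449e+5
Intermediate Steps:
q(C, K) = -22 (q(C, K) = -7 - 5*3 = -7 - 15 = -22)
R(k, f) = 4*f*k (R(k, f) = 2*(f*(k + k)) = 2*(f*(2*k)) = 2*(2*f*k) = 4*f*k)
((125/R(2, q(-3, 4)) - 117/(139/44)) + I(19))² = ((125/((4*(-22)*2)) - 117/(139/44)) + 19²)² = ((125/(-176) - 117/(139*(1/44))) + 361)² = ((125*(-1/176) - 117/139/44) + 361)² = ((-125/176 - 117*44/139) + 361)² = ((-125/176 - 5148/139) + 361)² = (-923423/24464 + 361)² = (7908081/24464)² = 62537745102561/598487296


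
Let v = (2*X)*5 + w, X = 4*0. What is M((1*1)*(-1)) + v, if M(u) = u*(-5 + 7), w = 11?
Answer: 9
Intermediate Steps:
X = 0
M(u) = 2*u (M(u) = u*2 = 2*u)
v = 11 (v = (2*0)*5 + 11 = 0*5 + 11 = 0 + 11 = 11)
M((1*1)*(-1)) + v = 2*((1*1)*(-1)) + 11 = 2*(1*(-1)) + 11 = 2*(-1) + 11 = -2 + 11 = 9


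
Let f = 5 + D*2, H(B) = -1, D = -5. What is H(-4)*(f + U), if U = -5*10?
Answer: 55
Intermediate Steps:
f = -5 (f = 5 - 5*2 = 5 - 10 = -5)
U = -50
H(-4)*(f + U) = -(-5 - 50) = -1*(-55) = 55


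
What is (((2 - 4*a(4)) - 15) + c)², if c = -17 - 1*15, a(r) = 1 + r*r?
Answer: 12769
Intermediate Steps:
a(r) = 1 + r²
c = -32 (c = -17 - 15 = -32)
(((2 - 4*a(4)) - 15) + c)² = (((2 - 4*(1 + 4²)) - 15) - 32)² = (((2 - 4*(1 + 16)) - 15) - 32)² = (((2 - 4*17) - 15) - 32)² = (((2 - 68) - 15) - 32)² = ((-66 - 15) - 32)² = (-81 - 32)² = (-113)² = 12769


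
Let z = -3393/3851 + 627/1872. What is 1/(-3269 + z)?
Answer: -2403024/7856797829 ≈ -0.00030585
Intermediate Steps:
z = -1312373/2403024 (z = -3393*1/3851 + 627*(1/1872) = -3393/3851 + 209/624 = -1312373/2403024 ≈ -0.54613)
1/(-3269 + z) = 1/(-3269 - 1312373/2403024) = 1/(-7856797829/2403024) = -2403024/7856797829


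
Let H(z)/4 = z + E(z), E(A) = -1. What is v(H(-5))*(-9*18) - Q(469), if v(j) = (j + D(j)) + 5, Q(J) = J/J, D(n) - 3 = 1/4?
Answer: 5101/2 ≈ 2550.5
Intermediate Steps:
D(n) = 13/4 (D(n) = 3 + 1/4 = 3 + ¼ = 13/4)
Q(J) = 1
H(z) = -4 + 4*z (H(z) = 4*(z - 1) = 4*(-1 + z) = -4 + 4*z)
v(j) = 33/4 + j (v(j) = (j + 13/4) + 5 = (13/4 + j) + 5 = 33/4 + j)
v(H(-5))*(-9*18) - Q(469) = (33/4 + (-4 + 4*(-5)))*(-9*18) - 1*1 = (33/4 + (-4 - 20))*(-162) - 1 = (33/4 - 24)*(-162) - 1 = -63/4*(-162) - 1 = 5103/2 - 1 = 5101/2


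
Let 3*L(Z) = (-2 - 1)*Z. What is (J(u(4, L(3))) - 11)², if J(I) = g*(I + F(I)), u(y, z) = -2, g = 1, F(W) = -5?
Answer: 324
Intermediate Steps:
L(Z) = -Z (L(Z) = ((-2 - 1)*Z)/3 = (-3*Z)/3 = -Z)
J(I) = -5 + I (J(I) = 1*(I - 5) = 1*(-5 + I) = -5 + I)
(J(u(4, L(3))) - 11)² = ((-5 - 2) - 11)² = (-7 - 11)² = (-18)² = 324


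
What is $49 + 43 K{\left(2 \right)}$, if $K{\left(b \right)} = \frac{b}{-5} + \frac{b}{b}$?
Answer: $\frac{374}{5} \approx 74.8$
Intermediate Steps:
$K{\left(b \right)} = 1 - \frac{b}{5}$ ($K{\left(b \right)} = b \left(- \frac{1}{5}\right) + 1 = - \frac{b}{5} + 1 = 1 - \frac{b}{5}$)
$49 + 43 K{\left(2 \right)} = 49 + 43 \left(1 - \frac{2}{5}\right) = 49 + 43 \cdot \frac{3}{5} = 49 + \frac{129}{5} = \frac{374}{5}$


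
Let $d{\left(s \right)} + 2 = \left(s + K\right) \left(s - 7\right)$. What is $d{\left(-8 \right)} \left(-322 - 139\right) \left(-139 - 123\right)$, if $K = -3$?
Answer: $19687466$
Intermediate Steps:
$d{\left(s \right)} = -2 + \left(-7 + s\right) \left(-3 + s\right)$ ($d{\left(s \right)} = -2 + \left(s - 3\right) \left(s - 7\right) = -2 + \left(-3 + s\right) \left(-7 + s\right) = -2 + \left(-7 + s\right) \left(-3 + s\right)$)
$d{\left(-8 \right)} \left(-322 - 139\right) \left(-139 - 123\right) = \left(19 + \left(-8\right)^{2} - -80\right) \left(-322 - 139\right) \left(-139 - 123\right) = \left(19 + 64 + 80\right) \left(\left(-461\right) \left(-262\right)\right) = 163 \cdot 120782 = 19687466$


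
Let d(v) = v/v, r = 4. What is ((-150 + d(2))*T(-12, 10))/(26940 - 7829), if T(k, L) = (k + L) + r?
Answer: -298/19111 ≈ -0.015593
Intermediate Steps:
T(k, L) = 4 + L + k (T(k, L) = (k + L) + 4 = (L + k) + 4 = 4 + L + k)
d(v) = 1
((-150 + d(2))*T(-12, 10))/(26940 - 7829) = ((-150 + 1)*(4 + 10 - 12))/(26940 - 7829) = -149*2/19111 = -298*1/19111 = -298/19111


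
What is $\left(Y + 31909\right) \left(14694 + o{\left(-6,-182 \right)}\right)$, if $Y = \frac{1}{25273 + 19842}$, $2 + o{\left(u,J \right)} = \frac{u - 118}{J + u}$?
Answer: $\frac{198821078741496}{424081} \approx 4.6883 \cdot 10^{8}$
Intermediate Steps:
$o{\left(u,J \right)} = -2 + \frac{-118 + u}{J + u}$ ($o{\left(u,J \right)} = -2 + \frac{u - 118}{J + u} = -2 + \frac{-118 + u}{J + u}$)
$Y = \frac{1}{45115} \approx 2.2166 \cdot 10^{-5}$
$\left(Y + 31909\right) \left(14694 + o{\left(-6,-182 \right)}\right) = \left(\frac{1}{45115} + 31909\right) \left(14694 + \frac{-118 - -6 - -364}{-182 - 6}\right) = \frac{1439574536 \left(14694 + \frac{-118 + 6 + 364}{-188}\right)}{45115} = \frac{1439574536 \left(14694 - \frac{63}{47}\right)}{45115} = \frac{1439574536}{45115} \cdot \frac{690555}{47} = \frac{198821078741496}{424081}$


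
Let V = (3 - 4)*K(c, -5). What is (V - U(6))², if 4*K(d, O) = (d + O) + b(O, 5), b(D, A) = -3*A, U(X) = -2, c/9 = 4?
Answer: 4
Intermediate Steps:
c = 36 (c = 9*4 = 36)
K(d, O) = -15/4 + O/4 + d/4 (K(d, O) = ((d + O) - 3*5)/4 = ((O + d) - 15)/4 = (-15 + O + d)/4 = -15/4 + O/4 + d/4)
V = -4 (V = (3 - 4)*(-15/4 + (¼)*(-5) + (¼)*36) = -(-15/4 - 5/4 + 9) = -1*4 = -4)
(V - U(6))² = (-4 - 1*(-2))² = (-4 + 2)² = (-2)² = 4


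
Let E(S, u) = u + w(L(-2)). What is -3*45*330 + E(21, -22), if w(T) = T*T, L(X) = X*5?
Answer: -44472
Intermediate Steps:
L(X) = 5*X
w(T) = T²
E(S, u) = 100 + u (E(S, u) = u + (5*(-2))² = u + (-10)² = u + 100 = 100 + u)
-3*45*330 + E(21, -22) = -3*45*330 + (100 - 22) = -135*330 + 78 = -44550 + 78 = -44472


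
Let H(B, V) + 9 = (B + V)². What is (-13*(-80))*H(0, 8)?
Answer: 57200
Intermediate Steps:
H(B, V) = -9 + (B + V)²
(-13*(-80))*H(0, 8) = (-13*(-80))*(-9 + (0 + 8)²) = 1040*(-9 + 8²) = 1040*(-9 + 64) = 1040*55 = 57200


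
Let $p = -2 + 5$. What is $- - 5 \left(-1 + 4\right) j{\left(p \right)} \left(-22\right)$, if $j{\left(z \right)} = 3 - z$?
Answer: $0$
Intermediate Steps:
$p = 3$
$- - 5 \left(-1 + 4\right) j{\left(p \right)} \left(-22\right) = - - 5 \left(-1 + 4\right) \left(3 - 3\right) \left(-22\right) = - \left(-5\right) 3 \left(3 - 3\right) \left(-22\right) = - \left(-15\right) 0 \left(-22\right) = - 0 \left(-22\right) = \left(-1\right) 0 = 0$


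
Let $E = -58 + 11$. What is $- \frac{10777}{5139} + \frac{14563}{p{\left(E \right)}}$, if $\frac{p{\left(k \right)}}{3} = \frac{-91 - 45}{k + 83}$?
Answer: $- \frac{224884189}{174726} \approx -1287.1$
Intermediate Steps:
$E = -47$
$p{\left(k \right)} = - \frac{408}{83 + k}$ ($p{\left(k \right)} = 3 \frac{-91 - 45}{k + 83} = 3 \left(- \frac{136}{83 + k}\right) = - \frac{408}{83 + k}$)
$- \frac{10777}{5139} + \frac{14563}{p{\left(E \right)}} = - \frac{10777}{5139} + \frac{14563}{\left(-408\right) \frac{1}{83 - 47}} = \left(-10777\right) \frac{1}{5139} + \frac{14563}{\left(-408\right) \frac{1}{36}} = - \frac{10777}{5139} + \frac{14563}{\left(-408\right) \frac{1}{36}} = - \frac{10777}{5139} + \frac{14563}{- \frac{34}{3}} = - \frac{10777}{5139} + 14563 \left(- \frac{3}{34}\right) = - \frac{10777}{5139} - \frac{43689}{34} = - \frac{224884189}{174726}$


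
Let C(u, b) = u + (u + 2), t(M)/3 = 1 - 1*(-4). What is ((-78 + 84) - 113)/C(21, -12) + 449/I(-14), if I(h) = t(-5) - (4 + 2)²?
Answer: -22003/924 ≈ -23.813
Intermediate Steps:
t(M) = 15 (t(M) = 3*(1 - 1*(-4)) = 3*(1 + 4) = 3*5 = 15)
I(h) = -21 (I(h) = 15 - (4 + 2)² = 15 - 1*6² = 15 - 1*36 = 15 - 36 = -21)
C(u, b) = 2 + 2*u (C(u, b) = u + (2 + u) = 2 + 2*u)
((-78 + 84) - 113)/C(21, -12) + 449/I(-14) = ((-78 + 84) - 113)/(2 + 2*21) + 449/(-21) = (6 - 113)/(2 + 42) + 449*(-1/21) = -107/44 - 449/21 = -22003/924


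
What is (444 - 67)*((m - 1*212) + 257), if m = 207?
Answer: 95004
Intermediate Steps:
(444 - 67)*((m - 1*212) + 257) = (444 - 67)*((207 - 1*212) + 257) = 377*((207 - 212) + 257) = 377*(-5 + 257) = 377*252 = 95004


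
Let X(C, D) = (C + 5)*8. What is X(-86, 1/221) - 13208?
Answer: -13856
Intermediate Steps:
X(C, D) = 40 + 8*C (X(C, D) = (5 + C)*8 = 40 + 8*C)
X(-86, 1/221) - 13208 = (40 + 8*(-86)) - 13208 = (40 - 688) - 13208 = -648 - 13208 = -13856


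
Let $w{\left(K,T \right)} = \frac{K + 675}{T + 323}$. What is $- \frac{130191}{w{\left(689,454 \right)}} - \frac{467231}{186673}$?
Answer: $- \frac{18884180612995}{254621972} \approx -74166.0$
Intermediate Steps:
$w{\left(K,T \right)} = \frac{675 + K}{323 + T}$
$- \frac{130191}{w{\left(689,454 \right)}} - \frac{467231}{186673} = - \frac{130191}{\frac{1}{323 + 454} \left(675 + 689\right)} - \frac{467231}{186673} = - \frac{130191}{\frac{1}{777} \cdot 1364} - \frac{467231}{186673} = - \frac{130191}{\frac{1364}{777}} - \frac{467231}{186673} = \left(-130191\right) \frac{777}{1364} - \frac{467231}{186673} = - \frac{101158407}{1364} - \frac{467231}{186673} = - \frac{18884180612995}{254621972}$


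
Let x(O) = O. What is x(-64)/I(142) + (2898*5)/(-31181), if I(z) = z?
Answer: -2026582/2213851 ≈ -0.91541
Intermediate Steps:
x(-64)/I(142) + (2898*5)/(-31181) = -64/142 + (2898*5)/(-31181) = -64*1/142 + 14490*(-1/31181) = -32/71 - 14490/31181 = -2026582/2213851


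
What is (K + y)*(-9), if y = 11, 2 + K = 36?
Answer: -405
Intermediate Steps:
K = 34 (K = -2 + 36 = 34)
(K + y)*(-9) = (34 + 11)*(-9) = 45*(-9) = -405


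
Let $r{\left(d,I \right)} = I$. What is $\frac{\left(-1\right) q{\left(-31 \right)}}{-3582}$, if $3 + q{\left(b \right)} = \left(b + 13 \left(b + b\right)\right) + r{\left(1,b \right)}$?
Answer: $- \frac{871}{3582} \approx -0.24316$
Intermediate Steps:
$q{\left(b \right)} = -3 + 28 b$ ($q{\left(b \right)} = -3 + \left(\left(b + 13 \left(b + b\right)\right) + b\right) = -3 + \left(\left(b + 13 \cdot 2 b\right) + b\right) = -3 + \left(\left(b + 26 b\right) + b\right) = -3 + \left(27 b + b\right) = -3 + 28 b$)
$\frac{\left(-1\right) q{\left(-31 \right)}}{-3582} = \frac{\left(-1\right) \left(-3 + 28 \left(-31\right)\right)}{-3582} = - (-3 - 868) \left(- \frac{1}{3582}\right) = \left(-1\right) \left(-871\right) \left(- \frac{1}{3582}\right) = 871 \left(- \frac{1}{3582}\right) = - \frac{871}{3582}$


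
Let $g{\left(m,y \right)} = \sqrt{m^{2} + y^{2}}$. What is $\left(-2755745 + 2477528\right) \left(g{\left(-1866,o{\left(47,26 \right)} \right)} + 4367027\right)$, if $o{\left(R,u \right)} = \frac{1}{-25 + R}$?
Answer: $-1214981150859 - \frac{278217 \sqrt{1685266705}}{22} \approx -1.2155 \cdot 10^{12}$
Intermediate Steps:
$\left(-2755745 + 2477528\right) \left(g{\left(-1866,o{\left(47,26 \right)} \right)} + 4367027\right) = \left(-2755745 + 2477528\right) \left(\sqrt{\left(-1866\right)^{2} + \left(\frac{1}{-25 + 47}\right)^{2}} + 4367027\right) = - 278217 \left(\sqrt{3481956 + \left(\frac{1}{22}\right)^{2}} + 4367027\right) = - 278217 \left(\sqrt{3481956 + \frac{1}{484}} + 4367027\right) = - 278217 \left(\sqrt{\frac{1685266705}{484}} + 4367027\right) = - 278217 \left(\frac{\sqrt{1685266705}}{22} + 4367027\right) = - 278217 \left(4367027 + \frac{\sqrt{1685266705}}{22}\right) = -1214981150859 - \frac{278217 \sqrt{1685266705}}{22}$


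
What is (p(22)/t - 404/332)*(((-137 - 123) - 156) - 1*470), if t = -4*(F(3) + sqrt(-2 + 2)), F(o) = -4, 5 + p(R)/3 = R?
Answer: -1159331/664 ≈ -1746.0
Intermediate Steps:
p(R) = -15 + 3*R
t = 16 (t = -4*(-4 + sqrt(-2 + 2)) = -4*(-4 + sqrt(0)) = -4*(-4 + 0) = -4*(-4) = 16)
(p(22)/t - 404/332)*(((-137 - 123) - 156) - 1*470) = ((-15 + 3*22)/16 - 404/332)*(((-137 - 123) - 156) - 1*470) = ((-15 + 66)*(1/16) - 404*1/332)*((-260 - 156) - 470) = (51*(1/16) - 101/83)*(-416 - 470) = (51/16 - 101/83)*(-886) = (2617/1328)*(-886) = -1159331/664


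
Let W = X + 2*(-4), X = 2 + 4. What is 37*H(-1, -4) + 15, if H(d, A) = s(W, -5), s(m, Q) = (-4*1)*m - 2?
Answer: 237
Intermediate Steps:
X = 6
W = -2 (W = 6 + 2*(-4) = 6 - 8 = -2)
s(m, Q) = -2 - 4*m (s(m, Q) = -4*m - 2 = -2 - 4*m)
H(d, A) = 6 (H(d, A) = -2 - 4*(-2) = -2 + 8 = 6)
37*H(-1, -4) + 15 = 37*6 + 15 = 222 + 15 = 237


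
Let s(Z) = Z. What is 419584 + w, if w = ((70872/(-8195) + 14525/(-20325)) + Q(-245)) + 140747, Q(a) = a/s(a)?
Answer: 3733169181389/6662535 ≈ 5.6032e+5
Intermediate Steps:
Q(a) = 1 (Q(a) = a/a = 1)
w = 937676095949/6662535 (w = ((70872/(-8195) + 14525/(-20325)) + 1) + 140747 = ((70872*(-1/8195) + 14525*(-1/20325)) + 1) + 140747 = ((-70872/8195 - 581/813) + 1) + 140747 = (-62380231/6662535 + 1) + 140747 = -55717696/6662535 + 140747 = 937676095949/6662535 ≈ 1.4074e+5)
419584 + w = 419584 + 937676095949/6662535 = 3733169181389/6662535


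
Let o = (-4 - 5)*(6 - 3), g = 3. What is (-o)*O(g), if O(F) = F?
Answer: 81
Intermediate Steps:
o = -27 (o = -9*3 = -27)
(-o)*O(g) = -1*(-27)*3 = 27*3 = 81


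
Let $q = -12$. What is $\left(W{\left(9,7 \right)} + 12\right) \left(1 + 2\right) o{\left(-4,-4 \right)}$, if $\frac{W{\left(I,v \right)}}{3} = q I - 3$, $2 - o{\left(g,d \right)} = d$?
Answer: $-5778$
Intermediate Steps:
$o{\left(g,d \right)} = 2 - d$
$W{\left(I,v \right)} = -9 - 36 I$ ($W{\left(I,v \right)} = 3 \left(- 12 I - 3\right) = 3 \left(-3 - 12 I\right) = -9 - 36 I$)
$\left(W{\left(9,7 \right)} + 12\right) \left(1 + 2\right) o{\left(-4,-4 \right)} = \left(\left(-9 - 324\right) + 12\right) \left(1 + 2\right) \left(2 - -4\right) = \left(\left(-9 - 324\right) + 12\right) 3 \left(2 + 4\right) = \left(-333 + 12\right) 3 \cdot 6 = \left(-321\right) 18 = -5778$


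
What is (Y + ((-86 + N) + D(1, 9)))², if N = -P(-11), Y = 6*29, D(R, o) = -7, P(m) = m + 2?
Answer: 8100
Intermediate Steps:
P(m) = 2 + m
Y = 174
N = 9 (N = -(2 - 11) = -1*(-9) = 9)
(Y + ((-86 + N) + D(1, 9)))² = (174 + ((-86 + 9) - 7))² = (174 + (-77 - 7))² = (174 - 84)² = 90² = 8100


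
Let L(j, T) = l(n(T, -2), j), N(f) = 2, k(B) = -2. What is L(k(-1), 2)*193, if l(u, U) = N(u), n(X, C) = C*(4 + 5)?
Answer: 386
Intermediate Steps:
n(X, C) = 9*C (n(X, C) = C*9 = 9*C)
l(u, U) = 2
L(j, T) = 2
L(k(-1), 2)*193 = 2*193 = 386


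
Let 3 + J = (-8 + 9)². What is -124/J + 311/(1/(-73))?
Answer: -22641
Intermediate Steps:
J = -2 (J = -3 + (-8 + 9)² = -3 + 1² = -3 + 1 = -2)
-124/J + 311/(1/(-73)) = -124/(-2) + 311/(1/(-73)) = -124*(-½) + 311/(-1/73) = 62 + 311*(-73) = 62 - 22703 = -22641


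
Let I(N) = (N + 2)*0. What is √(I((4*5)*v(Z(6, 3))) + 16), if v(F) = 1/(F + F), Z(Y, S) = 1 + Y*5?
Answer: 4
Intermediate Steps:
Z(Y, S) = 1 + 5*Y
v(F) = 1/(2*F)
I(N) = 0 (I(N) = (2 + N)*0 = 0)
√(I((4*5)*v(Z(6, 3))) + 16) = √(0 + 16) = √16 = 4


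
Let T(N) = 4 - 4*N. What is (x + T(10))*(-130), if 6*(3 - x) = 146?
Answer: 22360/3 ≈ 7453.3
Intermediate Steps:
x = -64/3 (x = 3 - 1/6*146 = 3 - 73/3 = -64/3 ≈ -21.333)
(x + T(10))*(-130) = (-64/3 + (4 - 4*10))*(-130) = (-64/3 + (4 - 40))*(-130) = (-64/3 - 36)*(-130) = -172/3*(-130) = 22360/3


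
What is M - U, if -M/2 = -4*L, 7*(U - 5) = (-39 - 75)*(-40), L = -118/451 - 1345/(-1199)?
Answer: -223517757/344113 ≈ -649.55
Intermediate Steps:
L = 42283/49159 (L = -118*1/451 - 1345*(-1/1199) = -118/451 + 1345/1199 = 42283/49159 ≈ 0.86013)
U = 4595/7 (U = 5 + ((-39 - 75)*(-40))/7 = 5 + (-114*(-40))/7 = 5 + (⅐)*4560 = 5 + 4560/7 = 4595/7 ≈ 656.43)
M = 338264/49159 (M = -(-8)*42283/49159 = -2*(-169132/49159) = 338264/49159 ≈ 6.8810)
M - U = 338264/49159 - 1*4595/7 = 338264/49159 - 4595/7 = -223517757/344113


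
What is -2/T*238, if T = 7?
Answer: -68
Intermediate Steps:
-2/T*238 = -2/7*238 = -68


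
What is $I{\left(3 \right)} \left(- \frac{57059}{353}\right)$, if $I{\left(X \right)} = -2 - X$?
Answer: $\frac{285295}{353} \approx 808.2$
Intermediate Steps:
$I{\left(3 \right)} \left(- \frac{57059}{353}\right) = \left(-2 - 3\right) \left(- \frac{57059}{353}\right) = \left(-2 - 3\right) \left(\left(-57059\right) \frac{1}{353}\right) = \left(-5\right) \left(- \frac{57059}{353}\right) = \frac{285295}{353}$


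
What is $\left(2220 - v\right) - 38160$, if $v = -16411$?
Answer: $-19529$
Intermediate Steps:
$\left(2220 - v\right) - 38160 = \left(2220 - -16411\right) - 38160 = \left(2220 + 16411\right) - 38160 = 18631 - 38160 = -19529$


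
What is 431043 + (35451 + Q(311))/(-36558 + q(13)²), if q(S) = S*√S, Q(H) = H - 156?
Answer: 14811032917/34361 ≈ 4.3104e+5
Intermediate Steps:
Q(H) = -156 + H
q(S) = S^(3/2)
431043 + (35451 + Q(311))/(-36558 + q(13)²) = 431043 + (35451 + (-156 + 311))/(-36558 + (13^(3/2))²) = 431043 + (35451 + 155)/(-36558 + (13*√13)²) = 431043 + 35606/(-36558 + 2197) = 431043 + 35606/(-34361) = 431043 + 35606*(-1/34361) = 431043 - 35606/34361 = 14811032917/34361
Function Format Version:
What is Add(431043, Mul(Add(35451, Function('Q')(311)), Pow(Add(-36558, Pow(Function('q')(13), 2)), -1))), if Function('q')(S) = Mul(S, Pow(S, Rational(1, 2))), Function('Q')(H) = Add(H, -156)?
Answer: Rational(14811032917, 34361) ≈ 4.3104e+5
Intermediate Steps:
Function('Q')(H) = Add(-156, H)
Function('q')(S) = Pow(S, Rational(3, 2))
Add(431043, Mul(Add(35451, Function('Q')(311)), Pow(Add(-36558, Pow(Function('q')(13), 2)), -1))) = Add(431043, Mul(Add(35451, Add(-156, 311)), Pow(Add(-36558, Pow(Pow(13, Rational(3, 2)), 2)), -1))) = Add(431043, Mul(Add(35451, 155), Pow(Add(-36558, Pow(Mul(13, Pow(13, Rational(1, 2))), 2)), -1))) = Add(431043, Mul(35606, Pow(Add(-36558, 2197), -1))) = Add(431043, Mul(35606, Pow(-34361, -1))) = Add(431043, Mul(35606, Rational(-1, 34361))) = Add(431043, Rational(-35606, 34361)) = Rational(14811032917, 34361)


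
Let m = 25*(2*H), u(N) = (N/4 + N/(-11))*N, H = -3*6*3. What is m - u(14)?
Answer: -30043/11 ≈ -2731.2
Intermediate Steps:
H = -54 (H = -18*3 = -54)
u(N) = 7*N²/44 (u(N) = (N*(¼) + N*(-1/11))*N = (N/4 - N/11)*N = (7*N/44)*N = 7*N²/44)
m = -2700 (m = 25*(2*(-54)) = 25*(-108) = -2700)
m - u(14) = -2700 - 7*14²/44 = -2700 - 7*196/44 = -2700 - 1*343/11 = -2700 - 343/11 = -30043/11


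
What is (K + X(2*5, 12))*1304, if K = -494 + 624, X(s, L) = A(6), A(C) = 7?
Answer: 178648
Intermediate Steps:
X(s, L) = 7
K = 130
(K + X(2*5, 12))*1304 = (130 + 7)*1304 = 137*1304 = 178648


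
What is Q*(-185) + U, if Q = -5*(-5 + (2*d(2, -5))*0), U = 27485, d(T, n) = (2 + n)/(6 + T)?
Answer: 22860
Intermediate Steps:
d(T, n) = (2 + n)/(6 + T)
Q = 25 (Q = -5*(-5 + (2*((2 - 5)/(6 + 2)))*0) = -5*(-5 + (2*(-3/8))*0) = -5*(-5 - 3/4*0) = -5*(-5 + 0) = -5*(-5) = 25)
Q*(-185) + U = 25*(-185) + 27485 = -4625 + 27485 = 22860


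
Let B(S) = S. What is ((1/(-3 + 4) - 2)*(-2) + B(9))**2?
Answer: 121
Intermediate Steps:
((1/(-3 + 4) - 2)*(-2) + B(9))**2 = ((1/(-3 + 4) - 2)*(-2) + 9)**2 = ((1/1 - 2)*(-2) + 9)**2 = ((1 - 2)*(-2) + 9)**2 = (-1*(-2) + 9)**2 = (2 + 9)**2 = 11**2 = 121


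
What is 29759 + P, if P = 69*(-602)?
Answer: -11779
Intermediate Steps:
P = -41538
29759 + P = 29759 - 41538 = -11779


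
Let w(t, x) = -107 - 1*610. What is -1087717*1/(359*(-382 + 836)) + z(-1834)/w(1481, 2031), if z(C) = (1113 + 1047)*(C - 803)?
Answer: 309191774677/38953654 ≈ 7937.4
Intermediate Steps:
w(t, x) = -717 (w(t, x) = -107 - 610 = -717)
z(C) = -1734480 + 2160*C (z(C) = 2160*(-803 + C) = -1734480 + 2160*C)
-1087717*1/(359*(-382 + 836)) + z(-1834)/w(1481, 2031) = -1087717*1/(359*(-382 + 836)) + (-1734480 + 2160*(-1834))/(-717) = -1087717/(454*359) + (-1734480 - 3961440)*(-1/717) = -1087717/162986 - 5695920*(-1/717) = -1087717*1/162986 + 1898640/239 = -1087717/162986 + 1898640/239 = 309191774677/38953654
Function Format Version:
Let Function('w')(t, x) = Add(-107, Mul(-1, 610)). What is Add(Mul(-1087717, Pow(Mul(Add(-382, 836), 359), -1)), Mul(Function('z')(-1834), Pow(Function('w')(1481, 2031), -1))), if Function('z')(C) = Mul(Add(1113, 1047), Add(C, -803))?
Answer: Rational(309191774677, 38953654) ≈ 7937.4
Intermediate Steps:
Function('w')(t, x) = -717 (Function('w')(t, x) = Add(-107, -610) = -717)
Function('z')(C) = Add(-1734480, Mul(2160, C)) (Function('z')(C) = Mul(2160, Add(-803, C)) = Add(-1734480, Mul(2160, C)))
Add(Mul(-1087717, Pow(Mul(Add(-382, 836), 359), -1)), Mul(Function('z')(-1834), Pow(Function('w')(1481, 2031), -1))) = Add(Mul(-1087717, Pow(Mul(Add(-382, 836), 359), -1)), Mul(Add(-1734480, Mul(2160, -1834)), Pow(-717, -1))) = Add(Mul(-1087717, Pow(Mul(454, 359), -1)), Mul(Add(-1734480, -3961440), Rational(-1, 717))) = Add(Mul(-1087717, Pow(162986, -1)), Mul(-5695920, Rational(-1, 717))) = Add(Mul(-1087717, Rational(1, 162986)), Rational(1898640, 239)) = Add(Rational(-1087717, 162986), Rational(1898640, 239)) = Rational(309191774677, 38953654)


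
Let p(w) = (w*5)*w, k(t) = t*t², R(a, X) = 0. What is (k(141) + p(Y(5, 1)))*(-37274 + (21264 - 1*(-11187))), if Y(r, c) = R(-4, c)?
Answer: -13519934883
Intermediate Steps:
Y(r, c) = 0
k(t) = t³
p(w) = 5*w² (p(w) = (5*w)*w = 5*w²)
(k(141) + p(Y(5, 1)))*(-37274 + (21264 - 1*(-11187))) = (141³ + 5*0²)*(-37274 + (21264 - 1*(-11187))) = (2803221 + 5*0)*(-37274 + (21264 + 11187)) = (2803221 + 0)*(-37274 + 32451) = 2803221*(-4823) = -13519934883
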